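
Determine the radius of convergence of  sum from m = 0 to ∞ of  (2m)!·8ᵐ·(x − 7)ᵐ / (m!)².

R = 1/32

Ratio test: |a_{m+1}/a_m| = (2m+1)·(2m+2)/(m+1)² · 8 → 32 as m → ∞.
Hence the series converges for |x − 7| < 1/(32) = 1/32, so the radius of convergence is 1/32.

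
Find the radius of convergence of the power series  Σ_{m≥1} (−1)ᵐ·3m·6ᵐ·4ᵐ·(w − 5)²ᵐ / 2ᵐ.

R = √3/6

The ratio of consecutive coefficients is [3(m+1)/3m] · 6·4/2 → 12.
Writing y = (w − 5)², the series in y has radius 1/12, so |w − 5| < √(1/12) and R = √3/6.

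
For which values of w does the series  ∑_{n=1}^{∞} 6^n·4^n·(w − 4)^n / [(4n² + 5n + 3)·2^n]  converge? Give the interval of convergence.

Apply the ratio test: |a_{n+1}| / |a_n| = [(4n² + 5n + 3)/(4(n+1)² + 5(n+1) + 3)] · 6·4/2, which tends to 12 as n → ∞.
Hence the series converges for |w − 4| < 1/(12) = 1/12, so the radius of convergence is 1/12.
Endpoint w = 49/12: the terms are on the order of 1/n², so the series converges absolutely by comparison with the p-series (p = 2 > 1).
At w = 47/12: the terms are on the order of 1/n², so the series converges absolutely by comparison with the p-series (p = 2 > 1).

[47/12, 49/12]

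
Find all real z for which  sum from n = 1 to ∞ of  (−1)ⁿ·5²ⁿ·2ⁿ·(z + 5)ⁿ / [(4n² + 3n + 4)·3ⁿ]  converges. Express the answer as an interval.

Ratio test: |a_{n+1}/a_n| = [(4n² + 3n + 4)/(4(n+1)² + 3(n+1) + 4)] · 25·2/3 → 50/3 as n → ∞.
The series converges when 50/3 · |z + 5| < 1, giving R = 3/50.
At z = -247/50: the terms are on the order of 1/n², so the series converges absolutely by comparison with the p-series (p = 2 > 1).
When z = -253/50, the series is dominated by a constant times Σ 1/n², which converges (p = 2 > 1).

[-253/50, -247/50]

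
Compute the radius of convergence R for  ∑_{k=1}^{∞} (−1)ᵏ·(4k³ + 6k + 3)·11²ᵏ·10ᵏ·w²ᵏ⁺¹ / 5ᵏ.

R = √2/22

Ratio test: |a_{k+1}/a_k| = [(4(k+1)³ + 6(k+1) + 3)/(4k³ + 6k + 3)] · 121·10/5 → 242 as k → ∞.
Successive powers of w differ by 2, so the series converges when |w|² · 242 < 1, i.e. |w| < √(1/242). So R = √2/22.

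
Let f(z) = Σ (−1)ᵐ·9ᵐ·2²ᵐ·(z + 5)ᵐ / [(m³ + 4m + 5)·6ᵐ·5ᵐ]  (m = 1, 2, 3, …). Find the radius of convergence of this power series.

R = 5/6

Ratio test: |a_{m+1}/a_m| = [(m³ + 4m + 5)/((m+1)³ + 4(m+1) + 5)] · 9·4/(6·5) → 6/5 as m → ∞.
The series converges when 6/5 · |z + 5| < 1, giving R = 5/6.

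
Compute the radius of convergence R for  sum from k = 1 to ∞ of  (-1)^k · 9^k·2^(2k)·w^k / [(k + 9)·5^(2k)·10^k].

R = 125/18

By the ratio test, |a_{k+1}/a_k| = [(k + 9)/((k+1) + 9)] · 9·4/(25·10) → 18/125.
The series converges when 18/125 · |w| < 1, giving R = 125/18.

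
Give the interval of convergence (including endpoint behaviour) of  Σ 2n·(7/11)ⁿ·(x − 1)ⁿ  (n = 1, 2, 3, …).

Ratio test: |a_{n+1}/a_n| = [2(n+1)/2n] · 7/11 → 7/11 as n → ∞.
Hence the series converges for |x − 1| < 1/(7/11) = 11/7, so the radius of convergence is 11/7.
Endpoint x = 18/7: the terms do not tend to 0, so the series diverges.
At x = -4/7: the n-th term does not approach 0; divergence by the term test.

(-4/7, 18/7)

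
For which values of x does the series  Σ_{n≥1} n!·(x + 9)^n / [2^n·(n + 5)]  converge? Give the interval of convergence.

{-9}

Apply the ratio test: |a_{n+1}| / |a_n| = (n+1) · 1/2 · (n + 5)/((n+1) + 5), which tends to ∞ as n → ∞.
Since the ratio → ∞, the series diverges for every x ≠ -9, and R = 0.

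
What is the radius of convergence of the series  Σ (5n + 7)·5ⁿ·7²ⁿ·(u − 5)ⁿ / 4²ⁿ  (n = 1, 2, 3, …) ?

R = 16/245

By the ratio test, |a_{n+1}/a_n| = [(5(n+1) + 7)/(5n + 7)] · 5·49/16 → 245/16.
Convergence for |u − 5| · 245/16 < 1, i.e. |u − 5| < 16/245. So R = 16/245.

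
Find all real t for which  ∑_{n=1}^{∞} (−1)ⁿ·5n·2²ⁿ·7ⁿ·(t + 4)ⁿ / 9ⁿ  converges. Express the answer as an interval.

(-121/28, -103/28)

By the ratio test, |a_{n+1}/a_n| = [5(n+1)/5n] · 4·7/9 → 28/9.
The series converges when 28/9 · |t + 4| < 1, giving R = 9/28.
Check t = -103/28: the terms do not tend to 0, so the series diverges.
Endpoint t = -121/28: the terms do not tend to 0, so the series diverges.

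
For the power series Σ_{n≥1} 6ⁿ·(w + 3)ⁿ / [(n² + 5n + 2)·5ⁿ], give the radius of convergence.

The ratio of consecutive coefficients is [(n² + 5n + 2)/((n+1)² + 5(n+1) + 2)] · 6/5 → 6/5.
Hence the series converges for |w + 3| < 1/(6/5) = 5/6, so the radius of convergence is 5/6.

R = 5/6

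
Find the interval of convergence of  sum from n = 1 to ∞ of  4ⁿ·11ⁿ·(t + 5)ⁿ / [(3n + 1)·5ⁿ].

[-225/44, -215/44)

The ratio of consecutive coefficients is [(3n + 1)/(3(n+1) + 1)] · 4·11/5 → 44/5.
Convergence for |t + 5| · 44/5 < 1, i.e. |t + 5| < 5/44. So R = 5/44.
Endpoint t = -215/44: the terms are asymptotic to a nonzero constant times 1/n, so the series diverges by limit comparison with Σ 1/n.
Endpoint t = -225/44: convergence follows from the alternating series test (terms decrease monotonically to 0).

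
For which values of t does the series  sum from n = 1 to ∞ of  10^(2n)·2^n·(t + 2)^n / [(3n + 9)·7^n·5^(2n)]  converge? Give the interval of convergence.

Ratio test: |a_{n+1}/a_n| = [(3n + 9)/(3(n+1) + 9)] · 100·2/(7·25) → 8/7 as n → ∞.
Hence the series converges for |t + 2| < 1/(8/7) = 7/8, so the radius of convergence is 7/8.
When t = -9/8, the terms behave like c/n; limit comparison with the harmonic series gives divergence.
Check t = -23/8: the terms alternate in sign and decrease monotonically to 0 in absolute value (size ~ c/n), so the alternating series test gives convergence.

[-23/8, -9/8)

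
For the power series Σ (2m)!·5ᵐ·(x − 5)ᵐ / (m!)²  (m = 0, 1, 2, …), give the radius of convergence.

Apply the ratio test: |a_{m+1}| / |a_m| = (2m+1)·(2m+2)/(m+1)² · 5, which tends to 20 as m → ∞.
Hence the series converges for |x − 5| < 1/(20) = 1/20, so the radius of convergence is 1/20.

R = 1/20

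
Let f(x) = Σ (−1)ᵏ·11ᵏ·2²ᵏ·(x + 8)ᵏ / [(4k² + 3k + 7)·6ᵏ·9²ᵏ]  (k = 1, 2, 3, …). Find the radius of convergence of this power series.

R = 243/22

By the ratio test, |a_{k+1}/a_k| = [(4k² + 3k + 7)/(4(k+1)² + 3(k+1) + 7)] · 11·4/(6·81) → 22/243.
Hence the series converges for |x + 8| < 1/(22/243) = 243/22, so the radius of convergence is 243/22.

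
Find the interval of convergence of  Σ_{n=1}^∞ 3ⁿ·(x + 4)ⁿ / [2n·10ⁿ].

[-22/3, -2/3)

Ratio test: |a_{n+1}/a_n| = [2n/2(n+1)] · 3/10 → 3/10 as n → ∞.
The series converges when 3/10 · |x + 4| < 1, giving R = 10/3.
Endpoint x = -2/3: comparison with the harmonic series Σ 1/n shows the series diverges.
Endpoint x = -22/3: an alternating series whose terms decrease to 0 in absolute value, so it converges by the Leibniz criterion.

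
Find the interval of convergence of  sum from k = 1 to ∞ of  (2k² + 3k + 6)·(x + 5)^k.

Apply the ratio test: |a_{k+1}| / |a_k| = (2(k+1)² + 3(k+1) + 6)/(2k² + 3k + 6), which tends to 1 as k → ∞.
Hence R = 1.
Check x = -4: the k-th term does not approach 0; divergence by the term test.
Check x = -6: the k-th term does not approach 0; divergence by the term test.

(-6, -4)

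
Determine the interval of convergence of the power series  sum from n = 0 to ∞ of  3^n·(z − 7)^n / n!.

By the ratio test, |a_{n+1}/a_n| = 3 · 1/(n+1) → 0.
The limit is 0, so the series converges for all z; R = ∞.

(−∞, ∞)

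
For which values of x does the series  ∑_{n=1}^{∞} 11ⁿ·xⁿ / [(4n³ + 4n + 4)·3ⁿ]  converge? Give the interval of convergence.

[-3/11, 3/11]

By the ratio test, |a_{n+1}/a_n| = [(4n³ + 4n + 4)/(4(n+1)³ + 4(n+1) + 4)] · 11/3 → 11/3.
The series converges when 11/3 · |x| < 1, giving R = 3/11.
Check x = 3/11: absolute convergence follows by limit comparison with Σ 1/n³.
At x = -3/11: the terms are on the order of 1/n³, so the series converges absolutely by comparison with the p-series (p = 3 > 1).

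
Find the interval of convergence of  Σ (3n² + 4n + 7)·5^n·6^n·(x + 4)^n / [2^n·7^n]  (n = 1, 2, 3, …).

(-67/15, -53/15)

The ratio of consecutive coefficients is [(3(n+1)² + 4(n+1) + 7)/(3n² + 4n + 7)] · 5·6/(2·7) → 15/7.
Hence the series converges for |x + 4| < 1/(15/7) = 7/15, so the radius of convergence is 7/15.
At x = -53/15: the n-th term does not approach 0; divergence by the term test.
Check x = -67/15: the terms do not tend to 0, so the series diverges.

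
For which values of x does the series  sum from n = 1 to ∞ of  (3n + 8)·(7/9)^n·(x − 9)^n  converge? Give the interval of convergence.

The ratio of consecutive coefficients is [(3(n+1) + 8)/(3n + 8)] · 7/9 → 7/9.
Thus R = 1/(7/9) = 9/7.
When x = 72/7, the terms have absolute value of order n, which does not tend to 0, so the series diverges by the divergence test.
Endpoint x = 54/7: the terms do not tend to 0, so the series diverges.

(54/7, 72/7)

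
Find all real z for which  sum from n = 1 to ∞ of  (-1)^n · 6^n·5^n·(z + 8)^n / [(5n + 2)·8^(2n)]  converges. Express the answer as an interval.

(-152/15, -88/15]

By the ratio test, |a_{n+1}/a_n| = [(5n + 2)/(5(n+1) + 2)] · 6·5/64 → 15/32.
Convergence for |z + 8| · 15/32 < 1, i.e. |z + 8| < 32/15. So R = 32/15.
Check z = -88/15: the terms alternate in sign and decrease monotonically to 0 in absolute value (size ~ c/n), so the alternating series test gives convergence.
Check z = -152/15: the terms are asymptotic to a nonzero constant times 1/n, so the series diverges by limit comparison with Σ 1/n.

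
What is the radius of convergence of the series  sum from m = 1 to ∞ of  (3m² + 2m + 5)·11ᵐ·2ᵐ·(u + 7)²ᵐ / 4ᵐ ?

R = √22/11

Ratio test: |a_{m+1}/a_m| = [(3(m+1)² + 2(m+1) + 5)/(3m² + 2m + 5)] · 11·2/4 → 11/2 as m → ∞.
Since the exponent of (u + 7) increases by 2 each term, convergence requires |u + 7|² < 2/11, hence R = √22/11.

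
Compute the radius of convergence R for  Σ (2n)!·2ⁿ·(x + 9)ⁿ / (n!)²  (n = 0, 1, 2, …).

R = 1/8

Apply the ratio test: |a_{n+1}| / |a_n| = (2n+1)·(2n+2)/(n+1)² · 2, which tends to 8 as n → ∞.
Convergence for |x + 9| · 8 < 1, i.e. |x + 9| < 1/8. So R = 1/8.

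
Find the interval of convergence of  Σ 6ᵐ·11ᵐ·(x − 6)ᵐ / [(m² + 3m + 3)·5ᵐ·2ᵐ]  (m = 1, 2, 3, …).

By the ratio test, |a_{m+1}/a_m| = [(m² + 3m + 3)/((m+1)² + 3(m+1) + 3)] · 6·11/(5·2) → 33/5.
The series converges when 33/5 · |x − 6| < 1, giving R = 5/33.
At x = 203/33: the terms are on the order of 1/m², so the series converges absolutely by comparison with the p-series (p = 2 > 1).
Endpoint x = 193/33: the series is dominated by a constant times Σ 1/m², which converges (p = 2 > 1).

[193/33, 203/33]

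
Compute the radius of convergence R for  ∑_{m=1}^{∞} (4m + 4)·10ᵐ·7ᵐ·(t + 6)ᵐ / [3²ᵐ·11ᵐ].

Ratio test: |a_{m+1}/a_m| = [(4(m+1) + 4)/(4m + 4)] · 10·7/(9·11) → 70/99 as m → ∞.
Thus R = 1/(70/99) = 99/70.

R = 99/70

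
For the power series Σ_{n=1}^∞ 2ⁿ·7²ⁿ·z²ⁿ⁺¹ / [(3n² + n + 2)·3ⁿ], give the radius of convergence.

R = √6/14

Apply the ratio test: |a_{n+1}| / |a_n| = [(3n² + n + 2)/(3(n+1)² + (n+1) + 2)] · 2·49/3, which tends to 98/3 as n → ∞.
Since the exponent of z increases by 2 each term, convergence requires |z|² < 3/98, hence R = √6/14.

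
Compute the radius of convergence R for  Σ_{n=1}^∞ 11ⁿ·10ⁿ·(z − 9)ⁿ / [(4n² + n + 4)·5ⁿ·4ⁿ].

The ratio of consecutive coefficients is [(4n² + n + 4)/(4(n+1)² + (n+1) + 4)] · 11·10/(5·4) → 11/2.
The series converges when 11/2 · |z − 9| < 1, giving R = 2/11.

R = 2/11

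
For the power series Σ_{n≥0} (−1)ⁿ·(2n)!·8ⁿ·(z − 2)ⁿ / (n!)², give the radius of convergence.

R = 1/32

By the ratio test, |a_{n+1}/a_n| = (2n+1)·(2n+2)/(n+1)² · 8 → 32.
The series converges when 32 · |z − 2| < 1, giving R = 1/32.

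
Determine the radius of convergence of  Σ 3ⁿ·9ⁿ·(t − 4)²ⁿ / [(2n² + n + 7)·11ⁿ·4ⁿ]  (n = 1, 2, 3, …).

R = 2√33/9

The ratio of consecutive coefficients is [(2n² + n + 7)/(2(n+1)² + (n+1) + 7)] · 3·9/(11·4) → 27/44.
Writing y = (t − 4)², the series in y has radius 44/27, so |t − 4| < √(44/27) and R = 2√33/9.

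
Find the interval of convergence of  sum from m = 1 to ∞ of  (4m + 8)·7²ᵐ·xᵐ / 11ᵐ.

Apply the ratio test: |a_{m+1}| / |a_m| = [(4(m+1) + 8)/(4m + 8)] · 49/11, which tends to 49/11 as m → ∞.
Thus R = 1/(49/11) = 11/49.
Check x = 11/49: the terms have absolute value of order m, which does not tend to 0, so the series diverges by the divergence test.
Endpoint x = -11/49: the terms do not tend to 0, so the series diverges.

(-11/49, 11/49)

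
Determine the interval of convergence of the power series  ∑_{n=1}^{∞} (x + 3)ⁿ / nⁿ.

(−∞, ∞)

Root test: |a_n|^(1/n) = 1/n → 0.
Since the n-th root of |a_n| tends to 0, the series converges for all real x; R = ∞.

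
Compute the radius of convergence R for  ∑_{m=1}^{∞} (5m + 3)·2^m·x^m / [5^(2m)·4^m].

Ratio test: |a_{m+1}/a_m| = [(5(m+1) + 3)/(5m + 3)] · 2/(25·4) → 1/50 as m → ∞.
Hence the series converges for |x| < 1/(1/50) = 50, so the radius of convergence is 50.

R = 50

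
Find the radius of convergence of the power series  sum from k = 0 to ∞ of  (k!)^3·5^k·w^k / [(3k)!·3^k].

R = 81/5

By the ratio test, |a_{k+1}/a_k| = (k+1)³/[(3k+1)·(3k+2)·(3k+3)] · 5/3 → 5/81.
Convergence for |w| · 5/81 < 1, i.e. |w| < 81/5. So R = 81/5.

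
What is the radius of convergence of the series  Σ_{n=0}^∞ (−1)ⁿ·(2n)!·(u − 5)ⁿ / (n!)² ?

R = 1/4

Ratio test: |a_{n+1}/a_n| = (2n+1)·(2n+2)/(n+1)² → 4 as n → ∞.
Thus R = 1/(4) = 1/4.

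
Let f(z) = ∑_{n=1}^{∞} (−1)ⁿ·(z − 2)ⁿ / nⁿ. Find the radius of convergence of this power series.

Root test: |a_n|^(1/n) = 1/n → 0.
The limit is 0 for every z, so R = ∞.

R = ∞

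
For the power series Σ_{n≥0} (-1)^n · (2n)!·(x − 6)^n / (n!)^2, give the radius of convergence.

Apply the ratio test: |a_{n+1}| / |a_n| = (2n+1)·(2n+2)/(n+1)², which tends to 4 as n → ∞.
Hence the series converges for |x − 6| < 1/(4) = 1/4, so the radius of convergence is 1/4.

R = 1/4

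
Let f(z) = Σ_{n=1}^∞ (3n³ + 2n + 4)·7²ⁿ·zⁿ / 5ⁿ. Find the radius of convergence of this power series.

By the ratio test, |a_{n+1}/a_n| = [(3(n+1)³ + 2(n+1) + 4)/(3n³ + 2n + 4)] · 49/5 → 49/5.
Thus R = 1/(49/5) = 5/49.

R = 5/49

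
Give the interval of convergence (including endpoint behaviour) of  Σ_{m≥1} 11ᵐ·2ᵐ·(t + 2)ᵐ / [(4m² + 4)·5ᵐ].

By the ratio test, |a_{m+1}/a_m| = [(4m² + 4)/(4(m+1)² + 4)] · 11·2/5 → 22/5.
Convergence for |t + 2| · 22/5 < 1, i.e. |t + 2| < 5/22. So R = 5/22.
Endpoint t = -39/22: the terms are on the order of 1/m², so the series converges absolutely by comparison with the p-series (p = 2 > 1).
Endpoint t = -49/22: the series is dominated by a constant times Σ 1/m², which converges (p = 2 > 1).

[-49/22, -39/22]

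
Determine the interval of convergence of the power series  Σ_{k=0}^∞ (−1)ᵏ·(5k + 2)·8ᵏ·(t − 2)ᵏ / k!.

By the ratio test, |a_{k+1}/a_k| = (5(k+1) + 2)/(5k + 2) · 8 · 1/(k+1) → 0.
The limit is 0, so the series converges for all t; R = ∞.

(−∞, ∞)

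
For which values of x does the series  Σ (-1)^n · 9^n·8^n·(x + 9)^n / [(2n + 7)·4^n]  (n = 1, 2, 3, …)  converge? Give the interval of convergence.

Ratio test: |a_{n+1}/a_n| = [(2n + 7)/(2(n+1) + 7)] · 9·8/4 → 18 as n → ∞.
Hence the series converges for |x + 9| < 1/(18) = 1/18, so the radius of convergence is 1/18.
When x = -161/18, convergence follows from the alternating series test (terms decrease monotonically to 0).
Endpoint x = -163/18: the terms behave like c/n; limit comparison with the harmonic series gives divergence.

(-163/18, -161/18]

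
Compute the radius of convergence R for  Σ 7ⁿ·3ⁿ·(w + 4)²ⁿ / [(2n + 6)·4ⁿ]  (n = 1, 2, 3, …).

By the ratio test, |a_{n+1}/a_n| = [(2n + 6)/(2(n+1) + 6)] · 7·3/4 → 21/4.
Since the exponent of (w + 4) increases by 2 each term, convergence requires |w + 4|² < 4/21, hence R = 2√21/21.

R = 2√21/21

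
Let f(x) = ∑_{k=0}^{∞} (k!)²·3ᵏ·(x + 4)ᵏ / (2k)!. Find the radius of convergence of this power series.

R = 4/3

By the ratio test, |a_{k+1}/a_k| = (k+1)²/[(2k+1)·(2k+2)] · 3 → 3/4.
Hence the series converges for |x + 4| < 1/(3/4) = 4/3, so the radius of convergence is 4/3.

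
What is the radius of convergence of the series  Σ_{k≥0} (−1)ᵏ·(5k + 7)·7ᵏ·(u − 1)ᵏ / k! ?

R = ∞

Ratio test: |a_{k+1}/a_k| = (5(k+1) + 7)/(5k + 7) · 7 · 1/(k+1) → 0 as k → ∞.
The limit is 0, so the series converges for all u; R = ∞.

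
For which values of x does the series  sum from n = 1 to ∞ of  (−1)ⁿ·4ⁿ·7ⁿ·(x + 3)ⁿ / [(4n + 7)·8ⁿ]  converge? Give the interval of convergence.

By the ratio test, |a_{n+1}/a_n| = [(4n + 7)/(4(n+1) + 7)] · 4·7/8 → 7/2.
Convergence for |x + 3| · 7/2 < 1, i.e. |x + 3| < 2/7. So R = 2/7.
Endpoint x = -19/7: an alternating series whose terms decrease to 0 in absolute value, so it converges by the Leibniz criterion.
Check x = -23/7: comparison with the harmonic series Σ 1/n shows the series diverges.

(-23/7, -19/7]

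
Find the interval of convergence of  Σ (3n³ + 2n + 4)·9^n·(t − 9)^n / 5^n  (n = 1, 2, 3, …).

(76/9, 86/9)

Apply the ratio test: |a_{n+1}| / |a_n| = [(3(n+1)³ + 2(n+1) + 4)/(3n³ + 2n + 4)] · 9/5, which tends to 9/5 as n → ∞.
Convergence for |t − 9| · 9/5 < 1, i.e. |t − 9| < 5/9. So R = 5/9.
Endpoint t = 86/9: the terms do not tend to 0, so the series diverges.
Endpoint t = 76/9: the terms have absolute value of order n³, which does not tend to 0, so the series diverges by the divergence test.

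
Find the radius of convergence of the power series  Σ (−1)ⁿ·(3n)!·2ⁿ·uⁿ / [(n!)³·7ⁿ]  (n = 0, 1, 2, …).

R = 7/54

Ratio test: |a_{n+1}/a_n| = (3n+1)·(3n+2)·(3n+3)/(n+1)³ · 2/7 → 54/7 as n → ∞.
Convergence for |u| · 54/7 < 1, i.e. |u| < 7/54. So R = 7/54.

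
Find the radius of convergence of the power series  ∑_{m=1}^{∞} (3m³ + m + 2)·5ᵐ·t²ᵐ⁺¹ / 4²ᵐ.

The ratio of consecutive coefficients is [(3(m+1)³ + (m+1) + 2)/(3m³ + m + 2)] · 5/16 → 5/16.
Successive powers of t differ by 2, so the series converges when |t|² · 5/16 < 1, i.e. |t| < √(16/5). So R = 4√5/5.

R = 4√5/5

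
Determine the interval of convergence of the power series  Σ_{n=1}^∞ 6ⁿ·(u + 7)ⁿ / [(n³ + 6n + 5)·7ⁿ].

[-49/6, -35/6]

Apply the ratio test: |a_{n+1}| / |a_n| = [(n³ + 6n + 5)/((n+1)³ + 6(n+1) + 5)] · 6/7, which tends to 6/7 as n → ∞.
Thus R = 1/(6/7) = 7/6.
Check u = -35/6: the terms are on the order of 1/n³, so the series converges absolutely by comparison with the p-series (p = 3 > 1).
Check u = -49/6: absolute convergence follows by limit comparison with Σ 1/n³.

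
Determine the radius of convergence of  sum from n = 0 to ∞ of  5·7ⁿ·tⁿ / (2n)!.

The ratio of consecutive coefficients is 5/5 · 7 · 1/[(2n+1)·(2n+2)] → 0.
Since the limit is 0 < 1 for every t, the series converges on all of ℝ and R = ∞.

R = ∞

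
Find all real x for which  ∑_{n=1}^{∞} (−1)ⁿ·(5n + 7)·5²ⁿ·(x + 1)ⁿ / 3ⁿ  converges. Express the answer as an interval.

(-28/25, -22/25)

The ratio of consecutive coefficients is [(5(n+1) + 7)/(5n + 7)] · 25/3 → 25/3.
Convergence for |x + 1| · 25/3 < 1, i.e. |x + 1| < 3/25. So R = 3/25.
When x = -22/25, the terms have absolute value of order n, which does not tend to 0, so the series diverges by the divergence test.
When x = -28/25, the terms do not tend to 0, so the series diverges.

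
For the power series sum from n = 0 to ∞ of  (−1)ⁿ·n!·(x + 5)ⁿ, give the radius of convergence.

The ratio of consecutive coefficients is (n+1) → ∞.
The ratio grows without bound, so the series diverges whenever (x + 5) ≠ 0; it converges only at x = -5. R = 0.

R = 0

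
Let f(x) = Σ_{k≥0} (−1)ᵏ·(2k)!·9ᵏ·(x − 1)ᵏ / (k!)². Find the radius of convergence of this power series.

Apply the ratio test: |a_{k+1}| / |a_k| = (2k+1)·(2k+2)/(k+1)² · 9, which tends to 36 as k → ∞.
Convergence for |x − 1| · 36 < 1, i.e. |x − 1| < 1/36. So R = 1/36.

R = 1/36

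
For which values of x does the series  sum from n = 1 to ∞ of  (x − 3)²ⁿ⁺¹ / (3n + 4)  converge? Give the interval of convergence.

By the ratio test, |a_{n+1}/a_n| = (3n + 4)/(3(n+1) + 4) → 1.
Since the exponent of (x − 3) increases by 2 each term, convergence requires |x − 3|² < 1, hence R = 1.
Endpoint x = 4: comparison with the harmonic series Σ 1/n shows the series diverges.
When x = 2, comparison with the harmonic series Σ 1/n shows the series diverges.

(2, 4)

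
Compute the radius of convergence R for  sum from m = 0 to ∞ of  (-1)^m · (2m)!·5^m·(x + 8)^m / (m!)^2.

R = 1/20

Apply the ratio test: |a_{m+1}| / |a_m| = (2m+1)·(2m+2)/(m+1)² · 5, which tends to 20 as m → ∞.
Convergence for |x + 8| · 20 < 1, i.e. |x + 8| < 1/20. So R = 1/20.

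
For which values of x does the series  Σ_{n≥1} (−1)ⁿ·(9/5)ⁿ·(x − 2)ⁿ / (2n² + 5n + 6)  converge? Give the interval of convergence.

The ratio of consecutive coefficients is [(2n² + 5n + 6)/(2(n+1)² + 5(n+1) + 6)] · 9/5 → 9/5.
Convergence for |x − 2| · 9/5 < 1, i.e. |x − 2| < 5/9. So R = 5/9.
When x = 23/9, the terms are on the order of 1/n², so the series converges absolutely by comparison with the p-series (p = 2 > 1).
Check x = 13/9: the series is dominated by a constant times Σ 1/n², which converges (p = 2 > 1).

[13/9, 23/9]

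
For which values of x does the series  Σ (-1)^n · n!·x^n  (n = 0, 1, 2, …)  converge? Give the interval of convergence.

Apply the ratio test: |a_{n+1}| / |a_n| = (n+1), which tends to ∞ as n → ∞.
Since the ratio → ∞, the series diverges for every x ≠ 0, and R = 0.

{0}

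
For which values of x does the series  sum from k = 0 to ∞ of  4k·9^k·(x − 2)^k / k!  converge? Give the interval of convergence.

(−∞, ∞)

By the ratio test, |a_{k+1}/a_k| = 4(k+1)/4k · 9 · 1/(k+1) → 0.
The ratio tends to 0 regardless of x, hence R = ∞.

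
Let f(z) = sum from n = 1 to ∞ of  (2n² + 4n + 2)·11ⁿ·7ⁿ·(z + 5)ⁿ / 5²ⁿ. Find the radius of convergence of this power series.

R = 25/77

By the ratio test, |a_{n+1}/a_n| = [(2(n+1)² + 4(n+1) + 2)/(2n² + 4n + 2)] · 11·7/25 → 77/25.
Thus R = 1/(77/25) = 25/77.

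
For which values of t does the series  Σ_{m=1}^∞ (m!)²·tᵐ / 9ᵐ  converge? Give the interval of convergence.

By the ratio test, |a_{m+1}/a_m| = (m+1)² · 1/9 → ∞.
The ratio grows without bound, so the series diverges whenever t ≠ 0; it converges only at t = 0. R = 0.

{0}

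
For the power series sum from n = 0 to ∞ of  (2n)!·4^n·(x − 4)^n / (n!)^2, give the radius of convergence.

R = 1/16

Apply the ratio test: |a_{n+1}| / |a_n| = (2n+1)·(2n+2)/(n+1)² · 4, which tends to 16 as n → ∞.
Convergence for |x − 4| · 16 < 1, i.e. |x − 4| < 1/16. So R = 1/16.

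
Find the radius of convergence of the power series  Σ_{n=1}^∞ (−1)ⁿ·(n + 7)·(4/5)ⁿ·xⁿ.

Ratio test: |a_{n+1}/a_n| = [((n+1) + 7)/(n + 7)] · 4/5 → 4/5 as n → ∞.
Thus R = 1/(4/5) = 5/4.

R = 5/4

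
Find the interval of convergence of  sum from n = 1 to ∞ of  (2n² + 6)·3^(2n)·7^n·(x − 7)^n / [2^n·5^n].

(431/63, 451/63)

Apply the ratio test: |a_{n+1}| / |a_n| = [(2(n+1)² + 6)/(2n² + 6)] · 9·7/(2·5), which tends to 63/10 as n → ∞.
Thus R = 1/(63/10) = 10/63.
At x = 451/63: the n-th term does not approach 0; divergence by the term test.
When x = 431/63, the terms do not tend to 0, so the series diverges.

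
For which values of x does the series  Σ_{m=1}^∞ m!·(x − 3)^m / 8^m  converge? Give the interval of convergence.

Ratio test: |a_{m+1}/a_m| = (m+1) · 1/8 → ∞ as m → ∞.
The ratio grows without bound, so the series diverges whenever (x − 3) ≠ 0; it converges only at x = 3. R = 0.

{3}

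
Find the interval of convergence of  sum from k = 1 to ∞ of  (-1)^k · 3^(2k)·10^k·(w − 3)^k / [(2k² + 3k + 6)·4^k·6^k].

By the ratio test, |a_{k+1}/a_k| = [(2k² + 3k + 6)/(2(k+1)² + 3(k+1) + 6)] · 9·10/(4·6) → 15/4.
Thus R = 1/(15/4) = 4/15.
Check w = 49/15: the series is dominated by a constant times Σ 1/k², which converges (p = 2 > 1).
At w = 41/15: the series is dominated by a constant times Σ 1/k², which converges (p = 2 > 1).

[41/15, 49/15]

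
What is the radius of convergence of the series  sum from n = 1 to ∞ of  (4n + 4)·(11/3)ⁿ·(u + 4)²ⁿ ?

The ratio of consecutive coefficients is [(4(n+1) + 4)/(4n + 4)] · 11/3 → 11/3.
Successive powers of (u + 4) differ by 2, so the series converges when |u + 4|² · 11/3 < 1, i.e. |u + 4| < √(3/11). So R = √33/11.

R = √33/11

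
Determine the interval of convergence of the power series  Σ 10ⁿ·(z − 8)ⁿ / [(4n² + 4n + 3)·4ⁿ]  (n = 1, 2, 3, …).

The ratio of consecutive coefficients is [(4n² + 4n + 3)/(4(n+1)² + 4(n+1) + 3)] · 10/4 → 5/2.
The series converges when 5/2 · |z − 8| < 1, giving R = 2/5.
At z = 42/5: the terms are on the order of 1/n², so the series converges absolutely by comparison with the p-series (p = 2 > 1).
Check z = 38/5: absolute convergence follows by limit comparison with Σ 1/n².

[38/5, 42/5]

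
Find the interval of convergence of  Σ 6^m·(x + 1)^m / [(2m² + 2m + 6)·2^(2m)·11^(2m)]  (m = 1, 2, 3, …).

The ratio of consecutive coefficients is [(2m² + 2m + 6)/(2(m+1)² + 2(m+1) + 6)] · 6/(4·121) → 3/242.
Hence the series converges for |x + 1| < 1/(3/242) = 242/3, so the radius of convergence is 242/3.
When x = 239/3, the terms are on the order of 1/m², so the series converges absolutely by comparison with the p-series (p = 2 > 1).
At x = -245/3: absolute convergence follows by limit comparison with Σ 1/m².

[-245/3, 239/3]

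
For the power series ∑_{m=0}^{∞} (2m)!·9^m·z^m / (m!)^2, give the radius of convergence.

R = 1/36

The ratio of consecutive coefficients is (2m+1)·(2m+2)/(m+1)² · 9 → 36.
Hence the series converges for |z| < 1/(36) = 1/36, so the radius of convergence is 1/36.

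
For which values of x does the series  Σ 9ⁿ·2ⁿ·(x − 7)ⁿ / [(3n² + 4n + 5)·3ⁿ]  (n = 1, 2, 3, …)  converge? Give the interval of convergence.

Ratio test: |a_{n+1}/a_n| = [(3n² + 4n + 5)/(3(n+1)² + 4(n+1) + 5)] · 9·2/3 → 6 as n → ∞.
Convergence for |x − 7| · 6 < 1, i.e. |x − 7| < 1/6. So R = 1/6.
Check x = 43/6: the series is dominated by a constant times Σ 1/n², which converges (p = 2 > 1).
At x = 41/6: the series is dominated by a constant times Σ 1/n², which converges (p = 2 > 1).

[41/6, 43/6]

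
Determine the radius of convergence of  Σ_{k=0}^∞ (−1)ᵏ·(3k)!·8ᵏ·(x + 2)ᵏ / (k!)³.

The ratio of consecutive coefficients is (3k+1)·(3k+2)·(3k+3)/(k+1)³ · 8 → 216.
The series converges when 216 · |x + 2| < 1, giving R = 1/216.

R = 1/216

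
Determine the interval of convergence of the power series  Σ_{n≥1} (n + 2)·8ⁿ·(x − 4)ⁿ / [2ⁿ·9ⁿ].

By the ratio test, |a_{n+1}/a_n| = [((n+1) + 2)/(n + 2)] · 8/(2·9) → 4/9.
Hence the series converges for |x − 4| < 1/(4/9) = 9/4, so the radius of convergence is 9/4.
Endpoint x = 25/4: the terms do not tend to 0, so the series diverges.
Check x = 7/4: the n-th term does not approach 0; divergence by the term test.

(7/4, 25/4)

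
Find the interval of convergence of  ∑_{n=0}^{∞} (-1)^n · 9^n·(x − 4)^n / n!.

(−∞, ∞)

Apply the ratio test: |a_{n+1}| / |a_n| = 9 · 1/(n+1), which tends to 0 as n → ∞.
The ratio tends to 0 regardless of x, hence R = ∞.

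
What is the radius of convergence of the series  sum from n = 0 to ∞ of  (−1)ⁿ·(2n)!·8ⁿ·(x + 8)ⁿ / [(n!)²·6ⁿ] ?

Ratio test: |a_{n+1}/a_n| = (2n+1)·(2n+2)/(n+1)² · 8/6 → 16/3 as n → ∞.
Hence the series converges for |x + 8| < 1/(16/3) = 3/16, so the radius of convergence is 3/16.

R = 3/16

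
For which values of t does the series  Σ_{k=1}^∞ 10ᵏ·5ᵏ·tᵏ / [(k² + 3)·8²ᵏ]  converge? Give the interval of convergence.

The ratio of consecutive coefficients is [(k² + 3)/((k+1)² + 3)] · 10·5/64 → 25/32.
Hence the series converges for |t| < 1/(25/32) = 32/25, so the radius of convergence is 32/25.
Check t = 32/25: the series is dominated by a constant times Σ 1/k², which converges (p = 2 > 1).
Check t = -32/25: the terms are on the order of 1/k², so the series converges absolutely by comparison with the p-series (p = 2 > 1).

[-32/25, 32/25]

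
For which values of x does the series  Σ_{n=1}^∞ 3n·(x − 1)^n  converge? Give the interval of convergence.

(0, 2)

By the ratio test, |a_{n+1}/a_n| = 3(n+1)/3n → 1.
Hence R = 1.
At x = 2: the terms have absolute value of order n, which does not tend to 0, so the series diverges by the divergence test.
Endpoint x = 0: the terms do not tend to 0, so the series diverges.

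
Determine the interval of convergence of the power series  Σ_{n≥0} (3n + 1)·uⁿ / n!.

Ratio test: |a_{n+1}/a_n| = (3(n+1) + 1)/(3n + 1) · 1/(n+1) → 0 as n → ∞.
The limit is 0, so the series converges for all u; R = ∞.

(−∞, ∞)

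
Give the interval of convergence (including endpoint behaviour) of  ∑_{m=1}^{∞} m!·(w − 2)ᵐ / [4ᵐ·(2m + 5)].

Apply the ratio test: |a_{m+1}| / |a_m| = (m+1) · 1/4 · (2m + 5)/(2(m+1) + 5), which tends to ∞ as m → ∞.
Since the ratio → ∞, the series diverges for every w ≠ 2, and R = 0.

{2}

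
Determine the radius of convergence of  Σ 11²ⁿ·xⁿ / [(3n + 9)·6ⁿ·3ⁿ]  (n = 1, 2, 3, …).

By the ratio test, |a_{n+1}/a_n| = [(3n + 9)/(3(n+1) + 9)] · 121/(6·3) → 121/18.
Hence the series converges for |x| < 1/(121/18) = 18/121, so the radius of convergence is 18/121.

R = 18/121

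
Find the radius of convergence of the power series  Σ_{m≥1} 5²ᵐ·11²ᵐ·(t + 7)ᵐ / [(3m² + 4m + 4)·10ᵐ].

The ratio of consecutive coefficients is [(3m² + 4m + 4)/(3(m+1)² + 4(m+1) + 4)] · 25·121/10 → 605/2.
Convergence for |t + 7| · 605/2 < 1, i.e. |t + 7| < 2/605. So R = 2/605.

R = 2/605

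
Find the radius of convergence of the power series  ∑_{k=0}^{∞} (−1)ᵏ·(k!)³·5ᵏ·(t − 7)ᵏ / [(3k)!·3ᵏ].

R = 81/5

Ratio test: |a_{k+1}/a_k| = (k+1)³/[(3k+1)·(3k+2)·(3k+3)] · 5/3 → 5/81 as k → ∞.
The series converges when 5/81 · |t − 7| < 1, giving R = 81/5.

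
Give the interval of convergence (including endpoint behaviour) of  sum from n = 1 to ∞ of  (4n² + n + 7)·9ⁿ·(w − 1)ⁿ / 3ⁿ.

(2/3, 4/3)

By the ratio test, |a_{n+1}/a_n| = [(4(n+1)² + (n+1) + 7)/(4n² + n + 7)] · 9/3 → 3.
Thus R = 1/(3) = 1/3.
When w = 4/3, the n-th term does not approach 0; divergence by the term test.
Endpoint w = 2/3: the n-th term does not approach 0; divergence by the term test.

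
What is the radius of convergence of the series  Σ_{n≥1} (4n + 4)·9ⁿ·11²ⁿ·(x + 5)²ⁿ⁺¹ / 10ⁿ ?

R = √10/33

By the ratio test, |a_{n+1}/a_n| = [(4(n+1) + 4)/(4n + 4)] · 9·121/10 → 1089/10.
Writing y = (x + 5)², the series in y has radius 10/1089, so |x + 5| < √(10/1089) and R = √10/33.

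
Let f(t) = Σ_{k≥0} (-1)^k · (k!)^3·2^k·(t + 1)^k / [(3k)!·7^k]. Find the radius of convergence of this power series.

R = 189/2

By the ratio test, |a_{k+1}/a_k| = (k+1)³/[(3k+1)·(3k+2)·(3k+3)] · 2/7 → 2/189.
Convergence for |t + 1| · 2/189 < 1, i.e. |t + 1| < 189/2. So R = 189/2.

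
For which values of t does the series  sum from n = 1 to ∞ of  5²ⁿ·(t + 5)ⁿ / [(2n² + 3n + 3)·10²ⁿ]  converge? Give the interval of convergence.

[-9, -1]

By the ratio test, |a_{n+1}/a_n| = [(2n² + 3n + 3)/(2(n+1)² + 3(n+1) + 3)] · 25/100 → 1/4.
Convergence for |t + 5| · 1/4 < 1, i.e. |t + 5| < 4. So R = 4.
Endpoint t = -1: the series is dominated by a constant times Σ 1/n², which converges (p = 2 > 1).
When t = -9, absolute convergence follows by limit comparison with Σ 1/n².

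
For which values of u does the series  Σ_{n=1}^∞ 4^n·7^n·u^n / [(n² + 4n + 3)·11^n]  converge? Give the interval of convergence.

By the ratio test, |a_{n+1}/a_n| = [(n² + 4n + 3)/((n+1)² + 4(n+1) + 3)] · 4·7/11 → 28/11.
The series converges when 28/11 · |u| < 1, giving R = 11/28.
When u = 11/28, absolute convergence follows by limit comparison with Σ 1/n².
Endpoint u = -11/28: absolute convergence follows by limit comparison with Σ 1/n².

[-11/28, 11/28]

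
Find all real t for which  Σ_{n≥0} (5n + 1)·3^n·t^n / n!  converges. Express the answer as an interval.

Ratio test: |a_{n+1}/a_n| = (5(n+1) + 1)/(5n + 1) · 3 · 1/(n+1) → 0 as n → ∞.
The ratio tends to 0 regardless of t, hence R = ∞.

(−∞, ∞)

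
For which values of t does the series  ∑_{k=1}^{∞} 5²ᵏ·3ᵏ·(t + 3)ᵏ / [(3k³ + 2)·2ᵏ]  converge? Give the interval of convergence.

[-227/75, -223/75]

Apply the ratio test: |a_{k+1}| / |a_k| = [(3k³ + 2)/(3(k+1)³ + 2)] · 25·3/2, which tends to 75/2 as k → ∞.
Hence the series converges for |t + 3| < 1/(75/2) = 2/75, so the radius of convergence is 2/75.
When t = -223/75, absolute convergence follows by limit comparison with Σ 1/k³.
At t = -227/75: the series is dominated by a constant times Σ 1/k³, which converges (p = 3 > 1).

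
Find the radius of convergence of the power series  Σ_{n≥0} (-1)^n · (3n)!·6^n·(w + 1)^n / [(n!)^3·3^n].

R = 1/54

The ratio of consecutive coefficients is (3n+1)·(3n+2)·(3n+3)/(n+1)³ · 6/3 → 54.
Hence the series converges for |w + 1| < 1/(54) = 1/54, so the radius of convergence is 1/54.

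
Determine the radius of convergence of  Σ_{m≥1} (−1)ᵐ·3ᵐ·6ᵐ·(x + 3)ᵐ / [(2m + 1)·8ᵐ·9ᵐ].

R = 4

The ratio of consecutive coefficients is [(2m + 1)/(2(m+1) + 1)] · 3·6/(8·9) → 1/4.
Hence the series converges for |x + 3| < 1/(1/4) = 4, so the radius of convergence is 4.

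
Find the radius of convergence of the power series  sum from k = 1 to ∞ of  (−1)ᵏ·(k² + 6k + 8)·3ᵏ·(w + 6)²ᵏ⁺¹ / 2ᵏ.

R = √6/3

Ratio test: |a_{k+1}/a_k| = [((k+1)² + 6(k+1) + 8)/(k² + 6k + 8)] · 3/2 → 3/2 as k → ∞.
Since the exponent of (w + 6) increases by 2 each term, convergence requires |w + 6|² < 2/3, hence R = √6/3.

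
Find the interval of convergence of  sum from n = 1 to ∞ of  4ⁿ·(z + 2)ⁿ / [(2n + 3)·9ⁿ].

By the ratio test, |a_{n+1}/a_n| = [(2n + 3)/(2(n+1) + 3)] · 4/9 → 4/9.
The series converges when 4/9 · |z + 2| < 1, giving R = 9/4.
Endpoint z = 1/4: the terms are asymptotic to a nonzero constant times 1/n, so the series diverges by limit comparison with Σ 1/n.
Check z = -17/4: the terms alternate in sign and decrease monotonically to 0 in absolute value (size ~ c/n), so the alternating series test gives convergence.

[-17/4, 1/4)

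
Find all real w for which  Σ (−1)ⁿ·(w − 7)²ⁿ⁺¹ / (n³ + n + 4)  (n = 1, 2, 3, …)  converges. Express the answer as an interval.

[6, 8]

By the ratio test, |a_{n+1}/a_n| = (n³ + n + 4)/((n+1)³ + (n+1) + 4) → 1.
Writing y = (w − 7)², the series in y has radius 1, so |w − 7| < √(1) = 1 and R = 1.
When w = 8, absolute convergence follows by limit comparison with Σ 1/n³.
Check w = 6: absolute convergence follows by limit comparison with Σ 1/n³.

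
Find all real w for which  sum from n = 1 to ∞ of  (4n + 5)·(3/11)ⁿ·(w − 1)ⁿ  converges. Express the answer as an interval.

Apply the ratio test: |a_{n+1}| / |a_n| = [(4(n+1) + 5)/(4n + 5)] · 3/11, which tends to 3/11 as n → ∞.
The series converges when 3/11 · |w − 1| < 1, giving R = 11/3.
When w = 14/3, the terms do not tend to 0, so the series diverges.
Check w = -8/3: the n-th term does not approach 0; divergence by the term test.

(-8/3, 14/3)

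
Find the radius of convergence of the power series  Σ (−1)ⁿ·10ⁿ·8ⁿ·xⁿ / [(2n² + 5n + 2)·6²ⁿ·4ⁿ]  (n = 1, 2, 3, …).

R = 9/5

The ratio of consecutive coefficients is [(2n² + 5n + 2)/(2(n+1)² + 5(n+1) + 2)] · 10·8/(36·4) → 5/9.
Hence the series converges for |x| < 1/(5/9) = 9/5, so the radius of convergence is 9/5.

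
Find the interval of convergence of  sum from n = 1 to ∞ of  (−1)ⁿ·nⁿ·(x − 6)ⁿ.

Applying the root test, |a_n|^(1/n) = n → ∞.
The root grows without bound, so R = 0 (convergence only at x = 6).

{6}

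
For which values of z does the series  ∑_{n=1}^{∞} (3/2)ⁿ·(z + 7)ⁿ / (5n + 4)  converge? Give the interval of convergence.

By the ratio test, |a_{n+1}/a_n| = [(5n + 4)/(5(n+1) + 4)] · 3/2 → 3/2.
Hence the series converges for |z + 7| < 1/(3/2) = 2/3, so the radius of convergence is 2/3.
Endpoint z = -19/3: the terms behave like c/n; limit comparison with the harmonic series gives divergence.
When z = -23/3, convergence follows from the alternating series test (terms decrease monotonically to 0).

[-23/3, -19/3)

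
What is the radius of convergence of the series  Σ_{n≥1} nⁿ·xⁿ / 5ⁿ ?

By the Cauchy root test, |a_n|^(1/n) = n/5 → ∞.
The root grows without bound, so R = 0 (convergence only at x = 0).

R = 0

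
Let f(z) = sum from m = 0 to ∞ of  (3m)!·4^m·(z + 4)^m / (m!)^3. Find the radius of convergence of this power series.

R = 1/108

By the ratio test, |a_{m+1}/a_m| = (3m+1)·(3m+2)·(3m+3)/(m+1)³ · 4 → 108.
Convergence for |z + 4| · 108 < 1, i.e. |z + 4| < 1/108. So R = 1/108.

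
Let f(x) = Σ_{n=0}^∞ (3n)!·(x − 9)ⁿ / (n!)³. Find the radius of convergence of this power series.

R = 1/27

Apply the ratio test: |a_{n+1}| / |a_n| = (3n+1)·(3n+2)·(3n+3)/(n+1)³, which tends to 27 as n → ∞.
Hence the series converges for |x − 9| < 1/(27) = 1/27, so the radius of convergence is 1/27.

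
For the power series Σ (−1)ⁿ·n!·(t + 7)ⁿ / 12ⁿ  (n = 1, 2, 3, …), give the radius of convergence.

R = 0

By the ratio test, |a_{n+1}/a_n| = (n+1) · 1/12 → ∞.
The ratio grows without bound, so the series diverges whenever (t + 7) ≠ 0; it converges only at t = -7. R = 0.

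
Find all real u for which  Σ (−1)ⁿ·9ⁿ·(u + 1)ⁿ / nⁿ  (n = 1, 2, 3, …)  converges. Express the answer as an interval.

By the Cauchy root test, |a_n|^(1/n) = 9/n → 0.
The limit is 0 for every u, so R = ∞.

(−∞, ∞)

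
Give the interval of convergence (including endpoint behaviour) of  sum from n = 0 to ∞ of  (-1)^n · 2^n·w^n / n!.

By the ratio test, |a_{n+1}/a_n| = 2 · 1/(n+1) → 0.
The limit is 0, so the series converges for all w; R = ∞.

(−∞, ∞)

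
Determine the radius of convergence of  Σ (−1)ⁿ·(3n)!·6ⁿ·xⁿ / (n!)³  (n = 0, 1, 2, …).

By the ratio test, |a_{n+1}/a_n| = (3n+1)·(3n+2)·(3n+3)/(n+1)³ · 6 → 162.
Convergence for |x| · 162 < 1, i.e. |x| < 1/162. So R = 1/162.

R = 1/162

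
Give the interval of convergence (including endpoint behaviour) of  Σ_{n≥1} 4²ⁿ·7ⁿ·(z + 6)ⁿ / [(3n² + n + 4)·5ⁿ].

[-677/112, -667/112]

By the ratio test, |a_{n+1}/a_n| = [(3n² + n + 4)/(3(n+1)² + (n+1) + 4)] · 16·7/5 → 112/5.
Convergence for |z + 6| · 112/5 < 1, i.e. |z + 6| < 5/112. So R = 5/112.
Endpoint z = -667/112: absolute convergence follows by limit comparison with Σ 1/n².
Check z = -677/112: the terms are on the order of 1/n², so the series converges absolutely by comparison with the p-series (p = 2 > 1).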